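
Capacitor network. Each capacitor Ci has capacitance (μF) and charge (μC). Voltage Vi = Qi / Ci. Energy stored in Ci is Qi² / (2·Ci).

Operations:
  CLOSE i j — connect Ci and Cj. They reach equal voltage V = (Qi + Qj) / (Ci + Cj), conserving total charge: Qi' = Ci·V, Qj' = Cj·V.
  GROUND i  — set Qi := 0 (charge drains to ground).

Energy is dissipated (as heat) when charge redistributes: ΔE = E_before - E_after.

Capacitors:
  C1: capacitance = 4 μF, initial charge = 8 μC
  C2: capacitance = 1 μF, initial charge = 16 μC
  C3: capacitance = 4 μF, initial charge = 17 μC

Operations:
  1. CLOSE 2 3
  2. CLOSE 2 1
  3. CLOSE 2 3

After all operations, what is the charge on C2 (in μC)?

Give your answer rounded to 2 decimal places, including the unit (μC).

Initial: C1(4μF, Q=8μC, V=2.00V), C2(1μF, Q=16μC, V=16.00V), C3(4μF, Q=17μC, V=4.25V)
Op 1: CLOSE 2-3: Q_total=33.00, C_total=5.00, V=6.60; Q2=6.60, Q3=26.40; dissipated=55.225
Op 2: CLOSE 2-1: Q_total=14.60, C_total=5.00, V=2.92; Q2=2.92, Q1=11.68; dissipated=8.464
Op 3: CLOSE 2-3: Q_total=29.32, C_total=5.00, V=5.86; Q2=5.86, Q3=23.46; dissipated=5.417
Final charges: Q1=11.68, Q2=5.86, Q3=23.46

Answer: 5.86 μC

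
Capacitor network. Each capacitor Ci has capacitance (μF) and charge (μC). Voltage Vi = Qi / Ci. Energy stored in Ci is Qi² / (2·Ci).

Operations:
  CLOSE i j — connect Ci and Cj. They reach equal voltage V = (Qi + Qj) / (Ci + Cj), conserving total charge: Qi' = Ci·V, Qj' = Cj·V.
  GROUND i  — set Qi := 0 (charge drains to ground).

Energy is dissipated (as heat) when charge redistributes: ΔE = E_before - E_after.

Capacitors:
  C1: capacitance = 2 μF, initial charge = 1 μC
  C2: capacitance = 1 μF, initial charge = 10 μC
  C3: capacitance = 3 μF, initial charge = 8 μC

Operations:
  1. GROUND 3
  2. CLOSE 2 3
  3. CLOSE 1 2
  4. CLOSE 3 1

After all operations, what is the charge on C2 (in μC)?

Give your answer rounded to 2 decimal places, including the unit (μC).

Answer: 1.17 μC

Derivation:
Initial: C1(2μF, Q=1μC, V=0.50V), C2(1μF, Q=10μC, V=10.00V), C3(3μF, Q=8μC, V=2.67V)
Op 1: GROUND 3: Q3=0; energy lost=10.667
Op 2: CLOSE 2-3: Q_total=10.00, C_total=4.00, V=2.50; Q2=2.50, Q3=7.50; dissipated=37.500
Op 3: CLOSE 1-2: Q_total=3.50, C_total=3.00, V=1.17; Q1=2.33, Q2=1.17; dissipated=1.333
Op 4: CLOSE 3-1: Q_total=9.83, C_total=5.00, V=1.97; Q3=5.90, Q1=3.93; dissipated=1.067
Final charges: Q1=3.93, Q2=1.17, Q3=5.90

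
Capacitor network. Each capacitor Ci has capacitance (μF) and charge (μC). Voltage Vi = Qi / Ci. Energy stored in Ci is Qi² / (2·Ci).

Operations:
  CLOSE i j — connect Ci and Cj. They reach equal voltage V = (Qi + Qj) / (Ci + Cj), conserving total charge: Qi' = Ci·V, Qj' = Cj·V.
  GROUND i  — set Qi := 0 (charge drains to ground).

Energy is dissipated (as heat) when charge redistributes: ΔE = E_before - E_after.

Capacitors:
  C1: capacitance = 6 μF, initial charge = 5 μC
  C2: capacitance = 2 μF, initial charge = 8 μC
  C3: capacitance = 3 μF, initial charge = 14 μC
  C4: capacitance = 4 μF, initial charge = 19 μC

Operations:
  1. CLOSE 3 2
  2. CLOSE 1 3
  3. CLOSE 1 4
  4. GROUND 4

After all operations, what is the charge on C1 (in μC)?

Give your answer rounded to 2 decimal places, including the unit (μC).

Answer: 18.68 μC

Derivation:
Initial: C1(6μF, Q=5μC, V=0.83V), C2(2μF, Q=8μC, V=4.00V), C3(3μF, Q=14μC, V=4.67V), C4(4μF, Q=19μC, V=4.75V)
Op 1: CLOSE 3-2: Q_total=22.00, C_total=5.00, V=4.40; Q3=13.20, Q2=8.80; dissipated=0.267
Op 2: CLOSE 1-3: Q_total=18.20, C_total=9.00, V=2.02; Q1=12.13, Q3=6.07; dissipated=12.721
Op 3: CLOSE 1-4: Q_total=31.13, C_total=10.00, V=3.11; Q1=18.68, Q4=12.45; dissipated=8.929
Op 4: GROUND 4: Q4=0; energy lost=19.386
Final charges: Q1=18.68, Q2=8.80, Q3=6.07, Q4=0.00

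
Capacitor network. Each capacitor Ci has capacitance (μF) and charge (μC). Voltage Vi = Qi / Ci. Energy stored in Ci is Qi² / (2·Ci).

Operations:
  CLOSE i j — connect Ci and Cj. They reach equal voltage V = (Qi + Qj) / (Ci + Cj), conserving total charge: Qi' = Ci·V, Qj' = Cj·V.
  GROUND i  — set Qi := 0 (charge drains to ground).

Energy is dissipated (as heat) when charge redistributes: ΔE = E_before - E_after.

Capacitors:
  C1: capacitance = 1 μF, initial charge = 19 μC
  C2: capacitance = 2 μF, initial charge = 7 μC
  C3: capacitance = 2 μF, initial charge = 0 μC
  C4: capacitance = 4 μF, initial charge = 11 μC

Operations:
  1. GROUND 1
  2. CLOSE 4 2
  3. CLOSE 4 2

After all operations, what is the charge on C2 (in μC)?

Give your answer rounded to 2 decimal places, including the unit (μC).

Answer: 6.00 μC

Derivation:
Initial: C1(1μF, Q=19μC, V=19.00V), C2(2μF, Q=7μC, V=3.50V), C3(2μF, Q=0μC, V=0.00V), C4(4μF, Q=11μC, V=2.75V)
Op 1: GROUND 1: Q1=0; energy lost=180.500
Op 2: CLOSE 4-2: Q_total=18.00, C_total=6.00, V=3.00; Q4=12.00, Q2=6.00; dissipated=0.375
Op 3: CLOSE 4-2: Q_total=18.00, C_total=6.00, V=3.00; Q4=12.00, Q2=6.00; dissipated=0.000
Final charges: Q1=0.00, Q2=6.00, Q3=0.00, Q4=12.00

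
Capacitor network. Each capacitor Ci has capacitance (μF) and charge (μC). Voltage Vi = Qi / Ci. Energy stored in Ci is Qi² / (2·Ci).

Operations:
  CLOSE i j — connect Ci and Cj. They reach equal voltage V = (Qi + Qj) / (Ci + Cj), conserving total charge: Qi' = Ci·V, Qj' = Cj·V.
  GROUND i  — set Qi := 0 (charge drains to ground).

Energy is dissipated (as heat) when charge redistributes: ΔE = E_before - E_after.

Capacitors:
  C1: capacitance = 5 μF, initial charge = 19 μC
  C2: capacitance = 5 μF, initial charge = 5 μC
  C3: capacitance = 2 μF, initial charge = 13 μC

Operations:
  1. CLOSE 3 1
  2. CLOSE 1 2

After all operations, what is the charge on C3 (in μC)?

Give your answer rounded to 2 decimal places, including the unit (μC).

Initial: C1(5μF, Q=19μC, V=3.80V), C2(5μF, Q=5μC, V=1.00V), C3(2μF, Q=13μC, V=6.50V)
Op 1: CLOSE 3-1: Q_total=32.00, C_total=7.00, V=4.57; Q3=9.14, Q1=22.86; dissipated=5.207
Op 2: CLOSE 1-2: Q_total=27.86, C_total=10.00, V=2.79; Q1=13.93, Q2=13.93; dissipated=15.944
Final charges: Q1=13.93, Q2=13.93, Q3=9.14

Answer: 9.14 μC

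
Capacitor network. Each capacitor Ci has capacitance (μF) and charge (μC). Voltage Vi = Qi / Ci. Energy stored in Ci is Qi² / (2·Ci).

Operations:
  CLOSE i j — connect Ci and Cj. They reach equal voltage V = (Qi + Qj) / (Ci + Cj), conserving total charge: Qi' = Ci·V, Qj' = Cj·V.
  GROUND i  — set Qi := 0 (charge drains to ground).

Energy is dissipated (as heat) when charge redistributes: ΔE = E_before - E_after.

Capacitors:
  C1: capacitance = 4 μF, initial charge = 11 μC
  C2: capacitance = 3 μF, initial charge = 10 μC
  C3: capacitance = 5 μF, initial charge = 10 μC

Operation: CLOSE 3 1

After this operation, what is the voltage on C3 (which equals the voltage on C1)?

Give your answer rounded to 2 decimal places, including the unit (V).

Initial: C1(4μF, Q=11μC, V=2.75V), C2(3μF, Q=10μC, V=3.33V), C3(5μF, Q=10μC, V=2.00V)
Op 1: CLOSE 3-1: Q_total=21.00, C_total=9.00, V=2.33; Q3=11.67, Q1=9.33; dissipated=0.625

Answer: 2.33 V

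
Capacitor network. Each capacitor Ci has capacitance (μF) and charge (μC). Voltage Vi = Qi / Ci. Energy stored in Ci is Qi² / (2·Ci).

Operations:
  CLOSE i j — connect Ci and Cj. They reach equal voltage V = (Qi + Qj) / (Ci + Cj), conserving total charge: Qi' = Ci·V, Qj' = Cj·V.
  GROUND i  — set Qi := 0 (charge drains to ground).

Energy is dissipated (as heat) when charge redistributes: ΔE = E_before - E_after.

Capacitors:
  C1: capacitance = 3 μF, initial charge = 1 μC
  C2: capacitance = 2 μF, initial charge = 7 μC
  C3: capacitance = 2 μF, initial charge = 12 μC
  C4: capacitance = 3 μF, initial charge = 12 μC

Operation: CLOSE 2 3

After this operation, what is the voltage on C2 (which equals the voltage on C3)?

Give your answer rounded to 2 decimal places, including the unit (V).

Initial: C1(3μF, Q=1μC, V=0.33V), C2(2μF, Q=7μC, V=3.50V), C3(2μF, Q=12μC, V=6.00V), C4(3μF, Q=12μC, V=4.00V)
Op 1: CLOSE 2-3: Q_total=19.00, C_total=4.00, V=4.75; Q2=9.50, Q3=9.50; dissipated=3.125

Answer: 4.75 V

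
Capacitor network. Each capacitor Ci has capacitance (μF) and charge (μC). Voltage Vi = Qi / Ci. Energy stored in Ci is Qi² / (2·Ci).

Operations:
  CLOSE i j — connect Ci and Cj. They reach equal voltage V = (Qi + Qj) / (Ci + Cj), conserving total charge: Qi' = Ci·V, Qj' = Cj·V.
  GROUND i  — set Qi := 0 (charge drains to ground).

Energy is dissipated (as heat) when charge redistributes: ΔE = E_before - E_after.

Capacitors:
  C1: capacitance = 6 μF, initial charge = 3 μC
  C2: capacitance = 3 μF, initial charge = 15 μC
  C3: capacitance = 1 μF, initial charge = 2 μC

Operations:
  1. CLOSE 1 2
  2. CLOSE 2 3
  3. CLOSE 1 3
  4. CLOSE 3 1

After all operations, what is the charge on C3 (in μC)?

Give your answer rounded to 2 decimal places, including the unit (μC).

Answer: 2.00 μC

Derivation:
Initial: C1(6μF, Q=3μC, V=0.50V), C2(3μF, Q=15μC, V=5.00V), C3(1μF, Q=2μC, V=2.00V)
Op 1: CLOSE 1-2: Q_total=18.00, C_total=9.00, V=2.00; Q1=12.00, Q2=6.00; dissipated=20.250
Op 2: CLOSE 2-3: Q_total=8.00, C_total=4.00, V=2.00; Q2=6.00, Q3=2.00; dissipated=0.000
Op 3: CLOSE 1-3: Q_total=14.00, C_total=7.00, V=2.00; Q1=12.00, Q3=2.00; dissipated=0.000
Op 4: CLOSE 3-1: Q_total=14.00, C_total=7.00, V=2.00; Q3=2.00, Q1=12.00; dissipated=0.000
Final charges: Q1=12.00, Q2=6.00, Q3=2.00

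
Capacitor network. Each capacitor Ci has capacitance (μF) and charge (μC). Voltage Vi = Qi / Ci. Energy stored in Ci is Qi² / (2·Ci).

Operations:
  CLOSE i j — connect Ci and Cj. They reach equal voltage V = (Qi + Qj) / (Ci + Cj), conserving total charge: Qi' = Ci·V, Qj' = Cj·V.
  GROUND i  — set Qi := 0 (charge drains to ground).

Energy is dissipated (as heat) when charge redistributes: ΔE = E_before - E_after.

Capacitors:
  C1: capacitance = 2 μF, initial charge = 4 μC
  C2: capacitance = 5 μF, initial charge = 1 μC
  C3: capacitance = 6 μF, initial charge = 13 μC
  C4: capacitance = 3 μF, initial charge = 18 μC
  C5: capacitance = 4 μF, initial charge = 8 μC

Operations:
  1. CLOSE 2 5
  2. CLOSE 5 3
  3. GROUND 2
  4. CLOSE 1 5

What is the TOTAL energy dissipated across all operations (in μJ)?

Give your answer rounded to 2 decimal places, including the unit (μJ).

Initial: C1(2μF, Q=4μC, V=2.00V), C2(5μF, Q=1μC, V=0.20V), C3(6μF, Q=13μC, V=2.17V), C4(3μF, Q=18μC, V=6.00V), C5(4μF, Q=8μC, V=2.00V)
Op 1: CLOSE 2-5: Q_total=9.00, C_total=9.00, V=1.00; Q2=5.00, Q5=4.00; dissipated=3.600
Op 2: CLOSE 5-3: Q_total=17.00, C_total=10.00, V=1.70; Q5=6.80, Q3=10.20; dissipated=1.633
Op 3: GROUND 2: Q2=0; energy lost=2.500
Op 4: CLOSE 1-5: Q_total=10.80, C_total=6.00, V=1.80; Q1=3.60, Q5=7.20; dissipated=0.060
Total dissipated: 7.793 μJ

Answer: 7.79 μJ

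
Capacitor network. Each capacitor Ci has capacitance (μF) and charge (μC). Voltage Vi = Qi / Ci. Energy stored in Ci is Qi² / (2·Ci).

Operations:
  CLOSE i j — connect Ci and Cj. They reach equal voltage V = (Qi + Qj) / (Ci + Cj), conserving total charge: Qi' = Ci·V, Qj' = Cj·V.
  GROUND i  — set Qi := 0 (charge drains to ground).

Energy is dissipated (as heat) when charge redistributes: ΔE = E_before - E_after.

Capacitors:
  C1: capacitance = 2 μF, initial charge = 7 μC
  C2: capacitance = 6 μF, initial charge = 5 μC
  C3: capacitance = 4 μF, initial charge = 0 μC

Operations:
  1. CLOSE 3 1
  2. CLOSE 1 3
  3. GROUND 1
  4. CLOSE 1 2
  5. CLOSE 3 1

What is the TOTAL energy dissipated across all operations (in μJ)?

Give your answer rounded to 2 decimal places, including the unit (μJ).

Initial: C1(2μF, Q=7μC, V=3.50V), C2(6μF, Q=5μC, V=0.83V), C3(4μF, Q=0μC, V=0.00V)
Op 1: CLOSE 3-1: Q_total=7.00, C_total=6.00, V=1.17; Q3=4.67, Q1=2.33; dissipated=8.167
Op 2: CLOSE 1-3: Q_total=7.00, C_total=6.00, V=1.17; Q1=2.33, Q3=4.67; dissipated=0.000
Op 3: GROUND 1: Q1=0; energy lost=1.361
Op 4: CLOSE 1-2: Q_total=5.00, C_total=8.00, V=0.62; Q1=1.25, Q2=3.75; dissipated=0.521
Op 5: CLOSE 3-1: Q_total=5.92, C_total=6.00, V=0.99; Q3=3.94, Q1=1.97; dissipated=0.196
Total dissipated: 10.244 μJ

Answer: 10.24 μJ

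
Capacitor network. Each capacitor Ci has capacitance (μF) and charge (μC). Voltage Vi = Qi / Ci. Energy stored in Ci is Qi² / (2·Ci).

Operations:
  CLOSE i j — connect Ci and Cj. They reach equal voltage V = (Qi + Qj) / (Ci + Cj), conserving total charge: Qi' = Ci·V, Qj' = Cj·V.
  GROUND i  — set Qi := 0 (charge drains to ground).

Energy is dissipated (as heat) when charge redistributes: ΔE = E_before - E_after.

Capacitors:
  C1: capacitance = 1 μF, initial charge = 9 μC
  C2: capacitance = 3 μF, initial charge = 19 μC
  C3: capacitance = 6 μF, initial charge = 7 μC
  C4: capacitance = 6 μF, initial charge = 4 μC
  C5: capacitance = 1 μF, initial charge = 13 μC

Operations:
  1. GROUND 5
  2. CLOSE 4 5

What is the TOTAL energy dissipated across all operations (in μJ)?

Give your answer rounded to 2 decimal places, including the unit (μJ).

Initial: C1(1μF, Q=9μC, V=9.00V), C2(3μF, Q=19μC, V=6.33V), C3(6μF, Q=7μC, V=1.17V), C4(6μF, Q=4μC, V=0.67V), C5(1μF, Q=13μC, V=13.00V)
Op 1: GROUND 5: Q5=0; energy lost=84.500
Op 2: CLOSE 4-5: Q_total=4.00, C_total=7.00, V=0.57; Q4=3.43, Q5=0.57; dissipated=0.190
Total dissipated: 84.690 μJ

Answer: 84.69 μJ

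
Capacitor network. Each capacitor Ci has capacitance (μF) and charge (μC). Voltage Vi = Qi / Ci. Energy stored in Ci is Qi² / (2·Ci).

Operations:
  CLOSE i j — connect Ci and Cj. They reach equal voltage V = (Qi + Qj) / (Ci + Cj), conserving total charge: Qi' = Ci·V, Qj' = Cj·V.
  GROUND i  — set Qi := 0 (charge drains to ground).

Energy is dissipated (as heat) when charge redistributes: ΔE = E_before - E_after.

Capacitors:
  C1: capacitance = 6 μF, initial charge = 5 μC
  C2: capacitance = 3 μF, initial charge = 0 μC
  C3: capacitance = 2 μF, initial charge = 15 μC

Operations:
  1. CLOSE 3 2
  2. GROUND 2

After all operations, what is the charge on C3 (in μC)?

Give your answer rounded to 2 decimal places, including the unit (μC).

Answer: 6.00 μC

Derivation:
Initial: C1(6μF, Q=5μC, V=0.83V), C2(3μF, Q=0μC, V=0.00V), C3(2μF, Q=15μC, V=7.50V)
Op 1: CLOSE 3-2: Q_total=15.00, C_total=5.00, V=3.00; Q3=6.00, Q2=9.00; dissipated=33.750
Op 2: GROUND 2: Q2=0; energy lost=13.500
Final charges: Q1=5.00, Q2=0.00, Q3=6.00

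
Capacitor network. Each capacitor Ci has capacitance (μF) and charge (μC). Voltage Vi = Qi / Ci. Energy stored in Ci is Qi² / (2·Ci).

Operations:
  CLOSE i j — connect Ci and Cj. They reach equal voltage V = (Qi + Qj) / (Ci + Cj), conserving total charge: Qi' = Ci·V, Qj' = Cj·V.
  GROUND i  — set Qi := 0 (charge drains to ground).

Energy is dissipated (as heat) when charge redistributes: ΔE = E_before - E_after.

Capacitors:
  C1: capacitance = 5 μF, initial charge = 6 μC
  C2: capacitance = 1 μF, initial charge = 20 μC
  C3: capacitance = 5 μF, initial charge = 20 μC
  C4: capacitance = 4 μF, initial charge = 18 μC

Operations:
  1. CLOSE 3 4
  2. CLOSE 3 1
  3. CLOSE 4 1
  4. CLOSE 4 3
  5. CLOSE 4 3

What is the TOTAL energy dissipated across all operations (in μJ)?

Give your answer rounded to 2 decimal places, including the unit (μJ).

Answer: 14.73 μJ

Derivation:
Initial: C1(5μF, Q=6μC, V=1.20V), C2(1μF, Q=20μC, V=20.00V), C3(5μF, Q=20μC, V=4.00V), C4(4μF, Q=18μC, V=4.50V)
Op 1: CLOSE 3-4: Q_total=38.00, C_total=9.00, V=4.22; Q3=21.11, Q4=16.89; dissipated=0.278
Op 2: CLOSE 3-1: Q_total=27.11, C_total=10.00, V=2.71; Q3=13.56, Q1=13.56; dissipated=11.417
Op 3: CLOSE 4-1: Q_total=30.44, C_total=9.00, V=3.38; Q4=13.53, Q1=16.91; dissipated=2.537
Op 4: CLOSE 4-3: Q_total=27.09, C_total=9.00, V=3.01; Q4=12.04, Q3=15.05; dissipated=0.501
Op 5: CLOSE 4-3: Q_total=27.09, C_total=9.00, V=3.01; Q4=12.04, Q3=15.05; dissipated=0.000
Total dissipated: 14.733 μJ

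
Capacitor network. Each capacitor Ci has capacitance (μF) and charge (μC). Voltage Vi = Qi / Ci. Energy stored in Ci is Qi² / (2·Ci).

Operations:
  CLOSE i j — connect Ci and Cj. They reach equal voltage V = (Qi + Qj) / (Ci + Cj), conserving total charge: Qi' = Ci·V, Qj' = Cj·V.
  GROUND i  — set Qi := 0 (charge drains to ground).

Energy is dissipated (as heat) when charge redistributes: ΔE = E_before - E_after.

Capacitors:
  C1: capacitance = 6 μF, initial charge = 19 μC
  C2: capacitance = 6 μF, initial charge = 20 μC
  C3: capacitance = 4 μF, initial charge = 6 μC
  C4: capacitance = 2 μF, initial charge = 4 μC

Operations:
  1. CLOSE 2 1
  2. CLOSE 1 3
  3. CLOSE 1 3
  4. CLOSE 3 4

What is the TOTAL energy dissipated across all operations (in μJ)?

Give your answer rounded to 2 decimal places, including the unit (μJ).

Initial: C1(6μF, Q=19μC, V=3.17V), C2(6μF, Q=20μC, V=3.33V), C3(4μF, Q=6μC, V=1.50V), C4(2μF, Q=4μC, V=2.00V)
Op 1: CLOSE 2-1: Q_total=39.00, C_total=12.00, V=3.25; Q2=19.50, Q1=19.50; dissipated=0.042
Op 2: CLOSE 1-3: Q_total=25.50, C_total=10.00, V=2.55; Q1=15.30, Q3=10.20; dissipated=3.675
Op 3: CLOSE 1-3: Q_total=25.50, C_total=10.00, V=2.55; Q1=15.30, Q3=10.20; dissipated=0.000
Op 4: CLOSE 3-4: Q_total=14.20, C_total=6.00, V=2.37; Q3=9.47, Q4=4.73; dissipated=0.202
Total dissipated: 3.918 μJ

Answer: 3.92 μJ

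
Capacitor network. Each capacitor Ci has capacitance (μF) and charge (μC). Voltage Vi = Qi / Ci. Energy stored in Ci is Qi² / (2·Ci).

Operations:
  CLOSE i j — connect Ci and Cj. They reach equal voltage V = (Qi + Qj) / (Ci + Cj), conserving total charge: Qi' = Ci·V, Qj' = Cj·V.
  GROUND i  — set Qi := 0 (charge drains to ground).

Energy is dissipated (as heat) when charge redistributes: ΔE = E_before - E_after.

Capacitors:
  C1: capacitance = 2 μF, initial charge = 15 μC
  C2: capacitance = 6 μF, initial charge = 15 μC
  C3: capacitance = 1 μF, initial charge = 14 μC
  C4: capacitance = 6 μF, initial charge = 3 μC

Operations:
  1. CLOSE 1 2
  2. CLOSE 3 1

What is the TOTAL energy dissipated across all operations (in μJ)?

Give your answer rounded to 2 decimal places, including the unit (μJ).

Initial: C1(2μF, Q=15μC, V=7.50V), C2(6μF, Q=15μC, V=2.50V), C3(1μF, Q=14μC, V=14.00V), C4(6μF, Q=3μC, V=0.50V)
Op 1: CLOSE 1-2: Q_total=30.00, C_total=8.00, V=3.75; Q1=7.50, Q2=22.50; dissipated=18.750
Op 2: CLOSE 3-1: Q_total=21.50, C_total=3.00, V=7.17; Q3=7.17, Q1=14.33; dissipated=35.021
Total dissipated: 53.771 μJ

Answer: 53.77 μJ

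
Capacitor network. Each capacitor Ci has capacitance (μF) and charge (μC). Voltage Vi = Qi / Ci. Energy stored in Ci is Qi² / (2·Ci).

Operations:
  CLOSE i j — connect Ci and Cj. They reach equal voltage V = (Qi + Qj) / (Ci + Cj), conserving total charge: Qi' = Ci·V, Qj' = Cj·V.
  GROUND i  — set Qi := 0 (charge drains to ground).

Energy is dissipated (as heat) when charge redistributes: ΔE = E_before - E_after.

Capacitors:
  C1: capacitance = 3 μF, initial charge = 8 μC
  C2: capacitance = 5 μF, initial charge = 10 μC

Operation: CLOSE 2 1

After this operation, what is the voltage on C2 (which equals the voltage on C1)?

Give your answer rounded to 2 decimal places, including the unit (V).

Initial: C1(3μF, Q=8μC, V=2.67V), C2(5μF, Q=10μC, V=2.00V)
Op 1: CLOSE 2-1: Q_total=18.00, C_total=8.00, V=2.25; Q2=11.25, Q1=6.75; dissipated=0.417

Answer: 2.25 V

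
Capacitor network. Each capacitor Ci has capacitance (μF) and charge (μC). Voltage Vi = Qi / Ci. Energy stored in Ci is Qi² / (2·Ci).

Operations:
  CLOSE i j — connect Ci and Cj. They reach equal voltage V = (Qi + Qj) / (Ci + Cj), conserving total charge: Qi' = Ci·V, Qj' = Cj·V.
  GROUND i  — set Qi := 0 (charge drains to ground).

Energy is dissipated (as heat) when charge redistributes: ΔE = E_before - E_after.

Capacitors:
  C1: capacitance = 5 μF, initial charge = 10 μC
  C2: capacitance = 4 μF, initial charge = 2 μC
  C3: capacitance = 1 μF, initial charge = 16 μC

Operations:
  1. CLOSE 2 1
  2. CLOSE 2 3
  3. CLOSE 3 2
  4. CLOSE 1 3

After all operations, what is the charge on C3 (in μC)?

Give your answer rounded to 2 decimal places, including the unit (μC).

Answer: 1.82 μC

Derivation:
Initial: C1(5μF, Q=10μC, V=2.00V), C2(4μF, Q=2μC, V=0.50V), C3(1μF, Q=16μC, V=16.00V)
Op 1: CLOSE 2-1: Q_total=12.00, C_total=9.00, V=1.33; Q2=5.33, Q1=6.67; dissipated=2.500
Op 2: CLOSE 2-3: Q_total=21.33, C_total=5.00, V=4.27; Q2=17.07, Q3=4.27; dissipated=86.044
Op 3: CLOSE 3-2: Q_total=21.33, C_total=5.00, V=4.27; Q3=4.27, Q2=17.07; dissipated=0.000
Op 4: CLOSE 1-3: Q_total=10.93, C_total=6.00, V=1.82; Q1=9.11, Q3=1.82; dissipated=3.585
Final charges: Q1=9.11, Q2=17.07, Q3=1.82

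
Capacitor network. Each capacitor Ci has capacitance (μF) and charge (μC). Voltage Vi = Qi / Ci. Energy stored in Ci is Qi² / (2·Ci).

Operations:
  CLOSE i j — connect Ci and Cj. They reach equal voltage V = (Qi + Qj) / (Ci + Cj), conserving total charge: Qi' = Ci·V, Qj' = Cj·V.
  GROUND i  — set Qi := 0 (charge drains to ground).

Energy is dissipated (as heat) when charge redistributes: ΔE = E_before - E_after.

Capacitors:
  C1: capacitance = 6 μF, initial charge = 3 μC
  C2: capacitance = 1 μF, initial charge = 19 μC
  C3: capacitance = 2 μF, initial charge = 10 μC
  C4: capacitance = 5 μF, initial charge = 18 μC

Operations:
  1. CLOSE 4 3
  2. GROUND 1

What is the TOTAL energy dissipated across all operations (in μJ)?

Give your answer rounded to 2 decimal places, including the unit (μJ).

Answer: 2.15 μJ

Derivation:
Initial: C1(6μF, Q=3μC, V=0.50V), C2(1μF, Q=19μC, V=19.00V), C3(2μF, Q=10μC, V=5.00V), C4(5μF, Q=18μC, V=3.60V)
Op 1: CLOSE 4-3: Q_total=28.00, C_total=7.00, V=4.00; Q4=20.00, Q3=8.00; dissipated=1.400
Op 2: GROUND 1: Q1=0; energy lost=0.750
Total dissipated: 2.150 μJ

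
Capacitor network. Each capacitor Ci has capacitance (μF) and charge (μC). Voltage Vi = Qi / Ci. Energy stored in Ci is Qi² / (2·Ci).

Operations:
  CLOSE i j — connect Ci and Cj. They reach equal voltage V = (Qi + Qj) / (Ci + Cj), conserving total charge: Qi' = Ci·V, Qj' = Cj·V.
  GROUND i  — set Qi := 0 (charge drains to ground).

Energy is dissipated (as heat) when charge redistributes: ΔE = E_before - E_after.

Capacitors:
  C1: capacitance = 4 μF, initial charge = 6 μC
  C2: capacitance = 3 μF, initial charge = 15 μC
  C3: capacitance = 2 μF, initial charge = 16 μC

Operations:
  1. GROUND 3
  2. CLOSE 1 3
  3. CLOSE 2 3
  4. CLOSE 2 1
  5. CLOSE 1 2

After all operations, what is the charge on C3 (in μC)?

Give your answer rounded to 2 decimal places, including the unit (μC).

Initial: C1(4μF, Q=6μC, V=1.50V), C2(3μF, Q=15μC, V=5.00V), C3(2μF, Q=16μC, V=8.00V)
Op 1: GROUND 3: Q3=0; energy lost=64.000
Op 2: CLOSE 1-3: Q_total=6.00, C_total=6.00, V=1.00; Q1=4.00, Q3=2.00; dissipated=1.500
Op 3: CLOSE 2-3: Q_total=17.00, C_total=5.00, V=3.40; Q2=10.20, Q3=6.80; dissipated=9.600
Op 4: CLOSE 2-1: Q_total=14.20, C_total=7.00, V=2.03; Q2=6.09, Q1=8.11; dissipated=4.937
Op 5: CLOSE 1-2: Q_total=14.20, C_total=7.00, V=2.03; Q1=8.11, Q2=6.09; dissipated=0.000
Final charges: Q1=8.11, Q2=6.09, Q3=6.80

Answer: 6.80 μC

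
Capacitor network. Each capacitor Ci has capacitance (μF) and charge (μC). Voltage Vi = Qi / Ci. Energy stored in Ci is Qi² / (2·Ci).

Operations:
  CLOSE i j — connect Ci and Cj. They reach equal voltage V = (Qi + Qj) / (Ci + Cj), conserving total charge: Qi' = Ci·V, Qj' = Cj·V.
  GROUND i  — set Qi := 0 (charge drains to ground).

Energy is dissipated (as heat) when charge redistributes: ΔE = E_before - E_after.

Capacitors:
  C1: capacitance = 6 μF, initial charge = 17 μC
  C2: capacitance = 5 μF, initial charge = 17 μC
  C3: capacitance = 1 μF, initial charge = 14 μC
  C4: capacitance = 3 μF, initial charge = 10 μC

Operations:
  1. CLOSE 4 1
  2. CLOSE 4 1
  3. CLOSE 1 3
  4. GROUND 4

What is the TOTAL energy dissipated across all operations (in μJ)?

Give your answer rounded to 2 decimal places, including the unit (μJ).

Answer: 65.61 μJ

Derivation:
Initial: C1(6μF, Q=17μC, V=2.83V), C2(5μF, Q=17μC, V=3.40V), C3(1μF, Q=14μC, V=14.00V), C4(3μF, Q=10μC, V=3.33V)
Op 1: CLOSE 4-1: Q_total=27.00, C_total=9.00, V=3.00; Q4=9.00, Q1=18.00; dissipated=0.250
Op 2: CLOSE 4-1: Q_total=27.00, C_total=9.00, V=3.00; Q4=9.00, Q1=18.00; dissipated=0.000
Op 3: CLOSE 1-3: Q_total=32.00, C_total=7.00, V=4.57; Q1=27.43, Q3=4.57; dissipated=51.857
Op 4: GROUND 4: Q4=0; energy lost=13.500
Total dissipated: 65.607 μJ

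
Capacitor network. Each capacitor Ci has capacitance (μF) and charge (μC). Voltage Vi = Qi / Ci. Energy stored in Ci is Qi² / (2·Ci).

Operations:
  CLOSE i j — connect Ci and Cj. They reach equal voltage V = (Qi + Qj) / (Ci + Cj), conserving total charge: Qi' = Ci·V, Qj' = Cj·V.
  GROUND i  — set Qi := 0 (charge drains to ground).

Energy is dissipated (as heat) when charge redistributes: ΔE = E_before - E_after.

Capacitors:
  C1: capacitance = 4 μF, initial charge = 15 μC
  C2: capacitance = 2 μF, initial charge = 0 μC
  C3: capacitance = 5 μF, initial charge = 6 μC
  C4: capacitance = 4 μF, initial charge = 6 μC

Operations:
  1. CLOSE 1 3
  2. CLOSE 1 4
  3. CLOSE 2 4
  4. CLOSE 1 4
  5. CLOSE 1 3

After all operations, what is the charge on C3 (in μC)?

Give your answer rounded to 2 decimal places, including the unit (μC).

Answer: 10.03 μC

Derivation:
Initial: C1(4μF, Q=15μC, V=3.75V), C2(2μF, Q=0μC, V=0.00V), C3(5μF, Q=6μC, V=1.20V), C4(4μF, Q=6μC, V=1.50V)
Op 1: CLOSE 1-3: Q_total=21.00, C_total=9.00, V=2.33; Q1=9.33, Q3=11.67; dissipated=7.225
Op 2: CLOSE 1-4: Q_total=15.33, C_total=8.00, V=1.92; Q1=7.67, Q4=7.67; dissipated=0.694
Op 3: CLOSE 2-4: Q_total=7.67, C_total=6.00, V=1.28; Q2=2.56, Q4=5.11; dissipated=2.449
Op 4: CLOSE 1-4: Q_total=12.78, C_total=8.00, V=1.60; Q1=6.39, Q4=6.39; dissipated=0.408
Op 5: CLOSE 1-3: Q_total=18.06, C_total=9.00, V=2.01; Q1=8.02, Q3=10.03; dissipated=0.602
Final charges: Q1=8.02, Q2=2.56, Q3=10.03, Q4=6.39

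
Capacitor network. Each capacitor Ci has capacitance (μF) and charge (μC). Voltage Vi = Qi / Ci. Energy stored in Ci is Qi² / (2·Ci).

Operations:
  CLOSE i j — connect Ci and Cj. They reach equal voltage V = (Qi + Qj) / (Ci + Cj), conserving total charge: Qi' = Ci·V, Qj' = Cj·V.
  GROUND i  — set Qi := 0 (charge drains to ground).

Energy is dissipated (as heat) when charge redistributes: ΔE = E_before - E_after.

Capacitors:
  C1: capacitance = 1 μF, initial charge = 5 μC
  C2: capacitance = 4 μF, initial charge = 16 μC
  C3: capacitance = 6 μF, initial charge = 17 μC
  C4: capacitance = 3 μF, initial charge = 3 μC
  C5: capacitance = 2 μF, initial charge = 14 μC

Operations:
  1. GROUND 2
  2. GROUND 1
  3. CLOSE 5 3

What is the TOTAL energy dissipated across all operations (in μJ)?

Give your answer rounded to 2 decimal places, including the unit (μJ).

Initial: C1(1μF, Q=5μC, V=5.00V), C2(4μF, Q=16μC, V=4.00V), C3(6μF, Q=17μC, V=2.83V), C4(3μF, Q=3μC, V=1.00V), C5(2μF, Q=14μC, V=7.00V)
Op 1: GROUND 2: Q2=0; energy lost=32.000
Op 2: GROUND 1: Q1=0; energy lost=12.500
Op 3: CLOSE 5-3: Q_total=31.00, C_total=8.00, V=3.88; Q5=7.75, Q3=23.25; dissipated=13.021
Total dissipated: 57.521 μJ

Answer: 57.52 μJ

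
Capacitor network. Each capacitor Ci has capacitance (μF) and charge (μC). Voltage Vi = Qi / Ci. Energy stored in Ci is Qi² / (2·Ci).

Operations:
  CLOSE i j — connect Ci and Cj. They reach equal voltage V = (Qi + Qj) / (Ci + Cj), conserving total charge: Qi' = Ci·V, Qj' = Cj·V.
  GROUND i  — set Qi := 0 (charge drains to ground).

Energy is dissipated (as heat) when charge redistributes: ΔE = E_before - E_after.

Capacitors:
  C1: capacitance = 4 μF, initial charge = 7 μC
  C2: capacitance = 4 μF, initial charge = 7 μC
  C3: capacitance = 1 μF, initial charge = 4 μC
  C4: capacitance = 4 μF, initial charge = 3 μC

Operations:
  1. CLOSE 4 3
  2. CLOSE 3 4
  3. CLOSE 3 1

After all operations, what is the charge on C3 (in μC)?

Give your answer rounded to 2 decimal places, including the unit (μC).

Answer: 1.68 μC

Derivation:
Initial: C1(4μF, Q=7μC, V=1.75V), C2(4μF, Q=7μC, V=1.75V), C3(1μF, Q=4μC, V=4.00V), C4(4μF, Q=3μC, V=0.75V)
Op 1: CLOSE 4-3: Q_total=7.00, C_total=5.00, V=1.40; Q4=5.60, Q3=1.40; dissipated=4.225
Op 2: CLOSE 3-4: Q_total=7.00, C_total=5.00, V=1.40; Q3=1.40, Q4=5.60; dissipated=0.000
Op 3: CLOSE 3-1: Q_total=8.40, C_total=5.00, V=1.68; Q3=1.68, Q1=6.72; dissipated=0.049
Final charges: Q1=6.72, Q2=7.00, Q3=1.68, Q4=5.60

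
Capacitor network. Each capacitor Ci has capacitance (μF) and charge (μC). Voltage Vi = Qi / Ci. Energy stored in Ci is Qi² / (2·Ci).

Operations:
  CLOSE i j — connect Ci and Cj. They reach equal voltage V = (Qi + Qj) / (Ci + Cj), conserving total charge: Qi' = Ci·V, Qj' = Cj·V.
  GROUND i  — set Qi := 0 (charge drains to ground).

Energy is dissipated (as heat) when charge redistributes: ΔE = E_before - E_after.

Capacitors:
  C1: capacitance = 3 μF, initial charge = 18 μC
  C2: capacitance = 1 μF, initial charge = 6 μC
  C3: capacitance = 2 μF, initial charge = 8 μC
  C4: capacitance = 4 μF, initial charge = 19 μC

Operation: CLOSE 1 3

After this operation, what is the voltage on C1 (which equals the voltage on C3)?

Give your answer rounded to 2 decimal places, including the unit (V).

Answer: 5.20 V

Derivation:
Initial: C1(3μF, Q=18μC, V=6.00V), C2(1μF, Q=6μC, V=6.00V), C3(2μF, Q=8μC, V=4.00V), C4(4μF, Q=19μC, V=4.75V)
Op 1: CLOSE 1-3: Q_total=26.00, C_total=5.00, V=5.20; Q1=15.60, Q3=10.40; dissipated=2.400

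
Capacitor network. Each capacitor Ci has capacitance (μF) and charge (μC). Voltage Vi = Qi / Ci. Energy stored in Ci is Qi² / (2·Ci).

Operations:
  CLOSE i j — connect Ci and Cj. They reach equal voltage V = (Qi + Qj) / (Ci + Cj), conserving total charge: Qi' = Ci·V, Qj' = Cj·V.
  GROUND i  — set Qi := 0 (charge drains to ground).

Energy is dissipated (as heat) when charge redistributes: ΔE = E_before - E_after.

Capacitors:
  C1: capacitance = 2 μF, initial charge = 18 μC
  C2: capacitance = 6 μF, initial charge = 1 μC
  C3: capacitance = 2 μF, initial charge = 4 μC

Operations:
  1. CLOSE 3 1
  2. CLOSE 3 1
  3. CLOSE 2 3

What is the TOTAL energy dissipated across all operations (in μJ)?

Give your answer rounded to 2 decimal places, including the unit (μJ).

Answer: 45.83 μJ

Derivation:
Initial: C1(2μF, Q=18μC, V=9.00V), C2(6μF, Q=1μC, V=0.17V), C3(2μF, Q=4μC, V=2.00V)
Op 1: CLOSE 3-1: Q_total=22.00, C_total=4.00, V=5.50; Q3=11.00, Q1=11.00; dissipated=24.500
Op 2: CLOSE 3-1: Q_total=22.00, C_total=4.00, V=5.50; Q3=11.00, Q1=11.00; dissipated=0.000
Op 3: CLOSE 2-3: Q_total=12.00, C_total=8.00, V=1.50; Q2=9.00, Q3=3.00; dissipated=21.333
Total dissipated: 45.833 μJ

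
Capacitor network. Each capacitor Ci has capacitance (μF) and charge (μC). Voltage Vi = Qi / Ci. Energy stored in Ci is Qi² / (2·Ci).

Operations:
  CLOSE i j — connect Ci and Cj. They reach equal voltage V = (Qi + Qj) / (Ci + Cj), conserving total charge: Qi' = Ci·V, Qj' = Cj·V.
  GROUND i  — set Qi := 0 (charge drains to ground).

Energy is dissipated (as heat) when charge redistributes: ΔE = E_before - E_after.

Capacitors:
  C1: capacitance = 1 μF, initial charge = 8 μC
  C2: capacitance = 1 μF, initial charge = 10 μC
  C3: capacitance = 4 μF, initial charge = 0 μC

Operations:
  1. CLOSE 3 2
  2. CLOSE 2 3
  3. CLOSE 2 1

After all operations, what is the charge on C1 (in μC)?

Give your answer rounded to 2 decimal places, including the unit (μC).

Initial: C1(1μF, Q=8μC, V=8.00V), C2(1μF, Q=10μC, V=10.00V), C3(4μF, Q=0μC, V=0.00V)
Op 1: CLOSE 3-2: Q_total=10.00, C_total=5.00, V=2.00; Q3=8.00, Q2=2.00; dissipated=40.000
Op 2: CLOSE 2-3: Q_total=10.00, C_total=5.00, V=2.00; Q2=2.00, Q3=8.00; dissipated=0.000
Op 3: CLOSE 2-1: Q_total=10.00, C_total=2.00, V=5.00; Q2=5.00, Q1=5.00; dissipated=9.000
Final charges: Q1=5.00, Q2=5.00, Q3=8.00

Answer: 5.00 μC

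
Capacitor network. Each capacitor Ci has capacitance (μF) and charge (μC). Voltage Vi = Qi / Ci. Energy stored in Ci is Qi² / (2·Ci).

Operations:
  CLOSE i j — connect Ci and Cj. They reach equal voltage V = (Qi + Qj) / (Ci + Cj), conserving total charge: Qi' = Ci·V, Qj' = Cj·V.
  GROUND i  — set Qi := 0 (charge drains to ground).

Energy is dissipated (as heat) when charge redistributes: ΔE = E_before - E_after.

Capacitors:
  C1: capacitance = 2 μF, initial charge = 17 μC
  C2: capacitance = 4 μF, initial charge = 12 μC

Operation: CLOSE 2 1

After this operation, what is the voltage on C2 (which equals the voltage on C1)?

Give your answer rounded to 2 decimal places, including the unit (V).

Answer: 4.83 V

Derivation:
Initial: C1(2μF, Q=17μC, V=8.50V), C2(4μF, Q=12μC, V=3.00V)
Op 1: CLOSE 2-1: Q_total=29.00, C_total=6.00, V=4.83; Q2=19.33, Q1=9.67; dissipated=20.167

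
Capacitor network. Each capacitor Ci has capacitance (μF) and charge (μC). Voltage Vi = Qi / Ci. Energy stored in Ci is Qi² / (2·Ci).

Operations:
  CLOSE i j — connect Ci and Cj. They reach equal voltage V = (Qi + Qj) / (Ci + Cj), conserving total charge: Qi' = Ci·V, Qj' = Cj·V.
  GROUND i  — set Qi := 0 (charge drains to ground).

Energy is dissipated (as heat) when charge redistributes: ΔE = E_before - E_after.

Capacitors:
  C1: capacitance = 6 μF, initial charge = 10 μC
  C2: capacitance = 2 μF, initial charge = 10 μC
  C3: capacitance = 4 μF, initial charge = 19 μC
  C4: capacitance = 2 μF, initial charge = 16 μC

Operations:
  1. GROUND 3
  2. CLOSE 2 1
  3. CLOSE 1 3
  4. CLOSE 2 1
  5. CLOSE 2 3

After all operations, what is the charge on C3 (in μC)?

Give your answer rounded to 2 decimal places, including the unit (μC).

Answer: 6.33 μC

Derivation:
Initial: C1(6μF, Q=10μC, V=1.67V), C2(2μF, Q=10μC, V=5.00V), C3(4μF, Q=19μC, V=4.75V), C4(2μF, Q=16μC, V=8.00V)
Op 1: GROUND 3: Q3=0; energy lost=45.125
Op 2: CLOSE 2-1: Q_total=20.00, C_total=8.00, V=2.50; Q2=5.00, Q1=15.00; dissipated=8.333
Op 3: CLOSE 1-3: Q_total=15.00, C_total=10.00, V=1.50; Q1=9.00, Q3=6.00; dissipated=7.500
Op 4: CLOSE 2-1: Q_total=14.00, C_total=8.00, V=1.75; Q2=3.50, Q1=10.50; dissipated=0.750
Op 5: CLOSE 2-3: Q_total=9.50, C_total=6.00, V=1.58; Q2=3.17, Q3=6.33; dissipated=0.042
Final charges: Q1=10.50, Q2=3.17, Q3=6.33, Q4=16.00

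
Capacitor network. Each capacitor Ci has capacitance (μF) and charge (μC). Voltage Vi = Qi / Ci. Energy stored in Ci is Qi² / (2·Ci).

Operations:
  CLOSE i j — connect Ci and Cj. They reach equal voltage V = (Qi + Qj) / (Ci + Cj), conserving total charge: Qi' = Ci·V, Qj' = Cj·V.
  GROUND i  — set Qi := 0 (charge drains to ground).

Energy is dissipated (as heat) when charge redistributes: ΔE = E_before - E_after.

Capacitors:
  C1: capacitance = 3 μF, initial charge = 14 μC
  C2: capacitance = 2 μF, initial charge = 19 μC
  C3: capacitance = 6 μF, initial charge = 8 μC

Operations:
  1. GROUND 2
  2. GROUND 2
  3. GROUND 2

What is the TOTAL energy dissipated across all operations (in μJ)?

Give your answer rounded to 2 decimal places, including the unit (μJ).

Answer: 90.25 μJ

Derivation:
Initial: C1(3μF, Q=14μC, V=4.67V), C2(2μF, Q=19μC, V=9.50V), C3(6μF, Q=8μC, V=1.33V)
Op 1: GROUND 2: Q2=0; energy lost=90.250
Op 2: GROUND 2: Q2=0; energy lost=0.000
Op 3: GROUND 2: Q2=0; energy lost=0.000
Total dissipated: 90.250 μJ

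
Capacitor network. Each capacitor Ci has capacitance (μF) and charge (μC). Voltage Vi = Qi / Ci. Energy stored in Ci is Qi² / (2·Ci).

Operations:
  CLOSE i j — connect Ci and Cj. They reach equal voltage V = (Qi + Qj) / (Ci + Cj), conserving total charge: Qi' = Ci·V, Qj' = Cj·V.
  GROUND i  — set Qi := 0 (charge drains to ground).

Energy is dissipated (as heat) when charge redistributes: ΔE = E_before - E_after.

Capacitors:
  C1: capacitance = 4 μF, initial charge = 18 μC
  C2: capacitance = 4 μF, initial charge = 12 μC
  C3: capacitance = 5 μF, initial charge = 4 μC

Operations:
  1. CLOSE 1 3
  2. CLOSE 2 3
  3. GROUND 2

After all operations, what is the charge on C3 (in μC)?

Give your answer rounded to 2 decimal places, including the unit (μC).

Initial: C1(4μF, Q=18μC, V=4.50V), C2(4μF, Q=12μC, V=3.00V), C3(5μF, Q=4μC, V=0.80V)
Op 1: CLOSE 1-3: Q_total=22.00, C_total=9.00, V=2.44; Q1=9.78, Q3=12.22; dissipated=15.211
Op 2: CLOSE 2-3: Q_total=24.22, C_total=9.00, V=2.69; Q2=10.77, Q3=13.46; dissipated=0.343
Op 3: GROUND 2: Q2=0; energy lost=14.487
Final charges: Q1=9.78, Q2=0.00, Q3=13.46

Answer: 13.46 μC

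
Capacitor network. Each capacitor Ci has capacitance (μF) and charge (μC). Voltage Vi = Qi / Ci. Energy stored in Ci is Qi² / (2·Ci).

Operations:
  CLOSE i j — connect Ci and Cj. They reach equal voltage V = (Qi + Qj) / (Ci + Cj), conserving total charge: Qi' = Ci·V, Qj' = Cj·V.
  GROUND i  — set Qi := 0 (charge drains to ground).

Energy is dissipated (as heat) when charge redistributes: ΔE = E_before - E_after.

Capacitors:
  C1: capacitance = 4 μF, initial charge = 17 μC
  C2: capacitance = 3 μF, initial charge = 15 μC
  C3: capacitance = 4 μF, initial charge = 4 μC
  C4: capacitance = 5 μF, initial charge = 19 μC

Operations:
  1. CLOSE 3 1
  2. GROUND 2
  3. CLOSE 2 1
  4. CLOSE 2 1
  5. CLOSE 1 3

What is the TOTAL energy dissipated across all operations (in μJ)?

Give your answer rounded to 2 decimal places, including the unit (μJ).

Answer: 55.23 μJ

Derivation:
Initial: C1(4μF, Q=17μC, V=4.25V), C2(3μF, Q=15μC, V=5.00V), C3(4μF, Q=4μC, V=1.00V), C4(5μF, Q=19μC, V=3.80V)
Op 1: CLOSE 3-1: Q_total=21.00, C_total=8.00, V=2.62; Q3=10.50, Q1=10.50; dissipated=10.562
Op 2: GROUND 2: Q2=0; energy lost=37.500
Op 3: CLOSE 2-1: Q_total=10.50, C_total=7.00, V=1.50; Q2=4.50, Q1=6.00; dissipated=5.906
Op 4: CLOSE 2-1: Q_total=10.50, C_total=7.00, V=1.50; Q2=4.50, Q1=6.00; dissipated=0.000
Op 5: CLOSE 1-3: Q_total=16.50, C_total=8.00, V=2.06; Q1=8.25, Q3=8.25; dissipated=1.266
Total dissipated: 55.234 μJ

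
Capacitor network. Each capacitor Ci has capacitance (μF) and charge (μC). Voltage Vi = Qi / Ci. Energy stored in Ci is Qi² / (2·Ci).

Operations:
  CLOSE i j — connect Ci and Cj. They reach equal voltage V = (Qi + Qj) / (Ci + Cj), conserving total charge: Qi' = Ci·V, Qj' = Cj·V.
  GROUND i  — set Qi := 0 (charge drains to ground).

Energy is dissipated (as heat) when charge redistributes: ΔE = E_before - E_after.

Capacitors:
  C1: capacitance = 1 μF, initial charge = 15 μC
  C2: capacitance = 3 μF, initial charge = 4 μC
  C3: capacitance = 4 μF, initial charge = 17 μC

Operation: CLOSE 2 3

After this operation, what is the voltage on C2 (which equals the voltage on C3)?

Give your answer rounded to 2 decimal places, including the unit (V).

Initial: C1(1μF, Q=15μC, V=15.00V), C2(3μF, Q=4μC, V=1.33V), C3(4μF, Q=17μC, V=4.25V)
Op 1: CLOSE 2-3: Q_total=21.00, C_total=7.00, V=3.00; Q2=9.00, Q3=12.00; dissipated=7.292

Answer: 3.00 V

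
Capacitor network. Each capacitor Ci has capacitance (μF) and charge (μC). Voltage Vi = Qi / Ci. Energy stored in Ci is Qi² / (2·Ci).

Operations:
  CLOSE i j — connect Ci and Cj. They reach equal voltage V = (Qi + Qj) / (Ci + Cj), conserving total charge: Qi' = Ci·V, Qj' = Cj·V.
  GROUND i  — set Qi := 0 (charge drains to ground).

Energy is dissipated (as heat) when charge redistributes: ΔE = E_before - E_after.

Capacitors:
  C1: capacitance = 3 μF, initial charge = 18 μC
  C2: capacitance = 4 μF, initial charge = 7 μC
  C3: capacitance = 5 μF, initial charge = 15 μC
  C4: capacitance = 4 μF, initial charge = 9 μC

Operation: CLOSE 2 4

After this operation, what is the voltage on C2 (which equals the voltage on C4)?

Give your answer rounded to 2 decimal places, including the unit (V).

Initial: C1(3μF, Q=18μC, V=6.00V), C2(4μF, Q=7μC, V=1.75V), C3(5μF, Q=15μC, V=3.00V), C4(4μF, Q=9μC, V=2.25V)
Op 1: CLOSE 2-4: Q_total=16.00, C_total=8.00, V=2.00; Q2=8.00, Q4=8.00; dissipated=0.250

Answer: 2.00 V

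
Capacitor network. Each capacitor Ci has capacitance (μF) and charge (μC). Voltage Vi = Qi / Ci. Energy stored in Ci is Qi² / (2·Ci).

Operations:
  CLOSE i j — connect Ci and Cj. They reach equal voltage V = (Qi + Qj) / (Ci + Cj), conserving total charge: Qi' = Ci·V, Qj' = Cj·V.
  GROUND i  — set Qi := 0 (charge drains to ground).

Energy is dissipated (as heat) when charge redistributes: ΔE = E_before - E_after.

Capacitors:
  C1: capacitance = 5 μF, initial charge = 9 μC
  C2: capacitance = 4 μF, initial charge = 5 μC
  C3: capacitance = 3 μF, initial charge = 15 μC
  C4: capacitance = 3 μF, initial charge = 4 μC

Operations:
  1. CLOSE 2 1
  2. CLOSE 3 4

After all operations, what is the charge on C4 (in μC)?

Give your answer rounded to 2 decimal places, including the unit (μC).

Answer: 9.50 μC

Derivation:
Initial: C1(5μF, Q=9μC, V=1.80V), C2(4μF, Q=5μC, V=1.25V), C3(3μF, Q=15μC, V=5.00V), C4(3μF, Q=4μC, V=1.33V)
Op 1: CLOSE 2-1: Q_total=14.00, C_total=9.00, V=1.56; Q2=6.22, Q1=7.78; dissipated=0.336
Op 2: CLOSE 3-4: Q_total=19.00, C_total=6.00, V=3.17; Q3=9.50, Q4=9.50; dissipated=10.083
Final charges: Q1=7.78, Q2=6.22, Q3=9.50, Q4=9.50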